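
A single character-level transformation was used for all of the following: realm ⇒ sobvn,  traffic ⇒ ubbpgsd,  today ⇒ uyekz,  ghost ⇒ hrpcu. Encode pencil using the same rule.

qoomjv

It's a Vigenère-style cipher with numeric key [1,10]: position i shifts by key[i mod 2].
Applying it to pencil: p+1=q, e+10=o, n+1=o, c+10=m, i+1=j, l+10=v.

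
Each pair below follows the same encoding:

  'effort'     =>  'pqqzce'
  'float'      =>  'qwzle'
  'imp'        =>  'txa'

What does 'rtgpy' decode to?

given

Compare letters: e→p is +11, f→q is +11, f→q is +11 — a constant shift. This is a Caesar cipher with shift 11.
Decoding rtgpy: r−11=g, t−11=i, g−11=v, p−11=e, y−11=n.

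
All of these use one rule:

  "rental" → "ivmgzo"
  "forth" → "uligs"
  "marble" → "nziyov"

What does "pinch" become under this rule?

krmxs

Each pair mirrors across the alphabet (r↔i, e↔v, n↔m): positions sum to 25. This is the alphabet-reversal cipher (Atbash): a becomes z, b becomes y, etc.
On pinch: p↔k, i↔r, n↔m, c↔x, h↔s.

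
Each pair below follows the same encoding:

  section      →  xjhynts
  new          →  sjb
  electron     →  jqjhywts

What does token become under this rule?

It's a constant shift of +5 (ROT5).
Applying it to token: t+5=y, o+5=t, k+5=p, e+5=j, n+5=s.

ytpjs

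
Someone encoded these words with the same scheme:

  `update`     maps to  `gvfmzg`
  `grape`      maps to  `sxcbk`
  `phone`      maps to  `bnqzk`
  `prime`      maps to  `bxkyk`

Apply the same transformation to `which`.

inkon

Shifts by position in update: pos 0: u→g (+12), pos 1: p→v (+6), pos 2: d→f (+2), pos 3: a→m (+12), pos 4: t→z (+6), pos 5: e→g (+2) — repeating every 3. The shifts repeat in a cycle of length 3: positions 0,1,… shift by +12, +6, +2, then the pattern repeats.
On which: w+12=i, h+6=n, i+2=k, c+12=o, h+6=n.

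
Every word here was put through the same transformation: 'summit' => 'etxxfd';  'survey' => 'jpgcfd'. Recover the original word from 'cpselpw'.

The output letters match the input read backwards, each shifted +11: summit reversed is timmus. Read the word backwards and shift each letter +11.
Decoding cpselpw: shift back: c−11=r, p−11=e, s−11=h, e−11=t, l−11=a, p−11=e, w−11=l → rehtael; then reverse → leather.

leather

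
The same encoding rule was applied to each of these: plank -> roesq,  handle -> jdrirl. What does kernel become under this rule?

In plank: p→r is +2, l→o is +3, a→e is +4, n→s is +5 — the shift increases by 1 each position. Letter i (0-indexed) is shifted by i+2, so successive shifts are 2, 3, 4, ….
For kernel: k+2=m, e+3=h, r+4=v, n+5=s, e+6=k, l+7=s.

mhvsks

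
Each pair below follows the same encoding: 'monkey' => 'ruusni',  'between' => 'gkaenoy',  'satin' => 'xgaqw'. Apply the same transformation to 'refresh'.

In monkey: m→r is +5, o→u is +6, n→u is +7, k→s is +8 — the shift increases by 1 each position. The shift increases by 1 at each position, starting from +5: 5, 6, 7, ….
For refresh: r+5=w, e+6=k, f+7=m, r+8=z, e+9=n, s+10=c, h+11=s.

wkmzncs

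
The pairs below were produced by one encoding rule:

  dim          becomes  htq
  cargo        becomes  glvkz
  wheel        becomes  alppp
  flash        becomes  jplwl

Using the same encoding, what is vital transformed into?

The rule splits by letter class: vowels +11, consonants +4.
Applying it to vital: v(cons)+4=z, i(vowel)+11=t, t(cons)+4=x, a(vowel)+11=l, l(cons)+4=p.

ztxlp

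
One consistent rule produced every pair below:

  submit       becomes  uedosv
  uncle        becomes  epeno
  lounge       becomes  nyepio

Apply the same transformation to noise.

Vowels shift forward by 10 and consonants shift forward by 2.
For noise: n(cons)+2=p, o(vowel)+10=y, i(vowel)+10=s, s(cons)+2=u, e(vowel)+10=o.

pysuo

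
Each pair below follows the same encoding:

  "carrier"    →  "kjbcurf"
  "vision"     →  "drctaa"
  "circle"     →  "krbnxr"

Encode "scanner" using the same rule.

Each letter shifts forward by (position + 8), i.e. 8, 9, 10, … — the shift grows by one for each successive letter.
Applying it to scanner: s+8=a, c+9=l, a+10=k, n+11=y, n+12=z, e+13=r, r+14=f.

alkyzrf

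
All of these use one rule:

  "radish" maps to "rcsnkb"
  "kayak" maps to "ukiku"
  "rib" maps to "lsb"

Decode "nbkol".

The output letters match the input read backwards, each shifted +10: radish reversed is hsidar. Two steps: reverse the string, then apply a Caesar shift of +10.
Decoding nbkol: shift back: n−10=d, b−10=r, k−10=a, o−10=e, l−10=b → draeb; then reverse → beard.

beard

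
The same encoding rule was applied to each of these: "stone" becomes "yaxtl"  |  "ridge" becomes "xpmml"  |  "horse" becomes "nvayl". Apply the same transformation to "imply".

otyrf

The shifts repeat in a cycle of length 3: positions 0,1,… shift by +6, +7, +9, then the pattern repeats.
For imply: i+6=o, m+7=t, p+9=y, l+6=r, y+7=f.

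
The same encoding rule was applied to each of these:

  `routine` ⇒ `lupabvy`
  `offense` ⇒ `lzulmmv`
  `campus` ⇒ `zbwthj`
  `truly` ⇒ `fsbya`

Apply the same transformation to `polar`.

yhsvw

The output letters match the input read backwards, each shifted +7: routine reversed is enituor. The word is reversed, then every letter is shifted forward by 7.
Applying it to polar: reverse → ralop; then shift: r+7=y, a+7=h, l+7=s, o+7=v, p+7=w.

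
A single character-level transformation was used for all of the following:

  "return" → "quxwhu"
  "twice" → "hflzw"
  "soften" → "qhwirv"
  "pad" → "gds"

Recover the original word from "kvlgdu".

radish

The output letters match the input read backwards, each shifted +3: return reversed is nruter. The word is reversed, then every letter is shifted forward by 3.
Undoing it on kvlgdu: shift back: k−3=h, v−3=s, l−3=i, g−3=d, d−3=a, u−3=r → hsidar; then reverse → radish.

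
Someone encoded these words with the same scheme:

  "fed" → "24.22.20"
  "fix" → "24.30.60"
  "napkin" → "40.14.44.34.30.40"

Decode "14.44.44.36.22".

apple

With a=1..z=26, the number is 2·pos + 12.
Reversing it on 14.44.44.36.22: 14→(14−12)÷2=1=a, 44→(44−12)÷2=16=p, 44→(44−12)÷2=16=p, 36→(36−12)÷2=12=l, 22→(22−12)÷2=5=e.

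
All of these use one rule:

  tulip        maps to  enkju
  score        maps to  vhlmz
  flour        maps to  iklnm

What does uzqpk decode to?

t(19)→e(4) and u(20)→n(13) fit y≡9x+15 (mod 26); the inverse of 9 mod 26 is 3. Each letter's alphabet position (a=0..z=25) is mapped through 9·x+15 mod 26 — an affine cipher.
Undoing it on uzqpk: u(20)→3·(20−15)≡15=p; z(25)→3·(25−15)≡4=e; q(16)→3·(16−15)≡3=d; p(15)→3·(15−15)≡0=a; k(10)→3·(10−15)≡11=l (all mod 26).

pedal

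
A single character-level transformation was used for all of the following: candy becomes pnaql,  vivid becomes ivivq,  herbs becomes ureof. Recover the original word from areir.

Compare letters: c→p is +13, a→n is +13, n→a is +13 — a constant shift. It's a constant shift of +13 (ROT13).
Decoding areir: a−13=n, r−13=e, e−13=r, i−13=v, r−13=e.

nerve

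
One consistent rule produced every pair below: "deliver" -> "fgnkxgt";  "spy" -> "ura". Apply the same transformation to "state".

uvcvg

Every letter moves 2 places later in the alphabet, wrapping around z→a.
For state: s+2=u, t+2=v, a+2=c, t+2=v, e+2=g.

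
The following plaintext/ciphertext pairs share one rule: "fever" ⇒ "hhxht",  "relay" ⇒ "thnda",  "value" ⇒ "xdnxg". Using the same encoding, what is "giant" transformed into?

ilcqv

Shifts by position in fever: pos 0: f→h (+2), pos 1: e→h (+3), pos 2: v→x (+2), pos 3: e→h (+3) — repeating every 2. A repeating key of period 2 is used — shifts +2, +3 over and over.
On giant: g+2=i, i+3=l, a+2=c, n+3=q, t+2=v.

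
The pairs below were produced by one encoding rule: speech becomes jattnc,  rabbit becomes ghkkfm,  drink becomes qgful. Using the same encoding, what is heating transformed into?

cthmfuz

Each letter's alphabet position (a=0..z=25) is mapped through 3·x+7 mod 26 — an affine cipher.
On heating: h(7)→3·7+7≡2=c; e(4)→3·4+7≡19=t; a(0)→3·0+7≡7=h; t(19)→3·19+7≡12=m; i(8)→3·8+7≡5=f; n(13)→3·13+7≡20=u; g(6)→3·6+7≡25=z (all mod 26).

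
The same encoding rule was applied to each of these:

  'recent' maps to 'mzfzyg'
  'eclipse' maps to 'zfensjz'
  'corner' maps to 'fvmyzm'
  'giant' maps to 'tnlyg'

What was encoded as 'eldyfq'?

r(17)→m(12) and e(4)→z(25) fit y≡23x+11 (mod 26); the inverse of 23 mod 26 is 17. Treating letters as 0–25, the rule is x ↦ 23x + 11 (mod 26).
Decoding eldyfq: e(4)→17·(4−11)≡11=l; l(11)→17·(11−11)≡0=a; d(3)→17·(3−11)≡20=u; y(24)→17·(24−11)≡13=n; f(5)→17·(5−11)≡2=c; q(16)→17·(16−11)≡7=h (all mod 26).

launch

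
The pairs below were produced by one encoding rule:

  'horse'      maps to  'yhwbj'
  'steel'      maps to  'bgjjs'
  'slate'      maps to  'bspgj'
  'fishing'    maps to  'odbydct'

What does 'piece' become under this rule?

h(7)→y(24) and o(14)→h(7) fit y≡5x+15 (mod 26); the inverse of 5 mod 26 is 21. Treating letters as 0–25, the rule is x ↦ 5x + 15 (mod 26).
Applying it to piece: p(15)→5·15+15≡12=m; i(8)→5·8+15≡3=d; e(4)→5·4+15≡9=j; c(2)→5·2+15≡25=z; e(4)→5·4+15≡9=j (all mod 26).

mdjzj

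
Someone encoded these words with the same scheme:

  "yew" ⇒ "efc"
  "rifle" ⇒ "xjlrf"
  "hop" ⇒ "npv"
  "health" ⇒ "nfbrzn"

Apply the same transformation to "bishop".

hjynpv

Vowels shift forward by 1 and consonants shift forward by 6.
On bishop: b(cons)+6=h, i(vowel)+1=j, s(cons)+6=y, h(cons)+6=n, o(vowel)+1=p, p(cons)+6=v.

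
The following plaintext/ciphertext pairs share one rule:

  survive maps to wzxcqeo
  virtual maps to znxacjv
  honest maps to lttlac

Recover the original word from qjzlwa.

In survive: s→w is +4, u→z is +5, r→x is +6, v→c is +7 — the shift increases by 1 each position. Each letter shifts forward by (position + 4), i.e. 4, 5, 6, … — the shift grows by one for each successive letter.
Undoing it on qjzlwa: q−4=m, j−5=e, z−6=t, l−7=e, w−8=o, a−9=r.

meteor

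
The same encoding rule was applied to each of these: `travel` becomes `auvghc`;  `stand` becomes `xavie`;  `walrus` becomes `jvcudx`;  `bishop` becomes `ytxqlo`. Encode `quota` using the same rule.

t(19)→a(0) and r(17)→u(20) fit y≡3x+21 (mod 26); the inverse of 3 mod 26 is 9. Treating letters as 0–25, the rule is x ↦ 3x + 21 (mod 26).
On quota: q(16)→3·16+21≡17=r; u(20)→3·20+21≡3=d; o(14)→3·14+21≡11=l; t(19)→3·19+21≡0=a; a(0)→3·0+21≡21=v (all mod 26).

rdlav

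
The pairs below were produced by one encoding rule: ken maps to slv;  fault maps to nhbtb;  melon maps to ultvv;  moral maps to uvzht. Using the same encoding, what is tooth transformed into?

The shift depends on letter class: consonant k→s is +8, but vowel e→l is +7. Two shifts are in play — +7 for a/e/i/o/u, +8 for every other letter.
On tooth: t(cons)+8=b, o(vowel)+7=v, o(vowel)+7=v, t(cons)+8=b, h(cons)+8=p.

bvvbp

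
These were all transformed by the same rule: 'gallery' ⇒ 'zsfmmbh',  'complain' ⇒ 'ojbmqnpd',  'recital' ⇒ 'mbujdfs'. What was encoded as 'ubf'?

eat

The output letters match the input read backwards, each shifted +1: gallery reversed is yrellag. The word is reversed, then every letter is shifted forward by 1.
Decoding ubf: shift back: u−1=t, b−1=a, f−1=e → tae; then reverse → eat.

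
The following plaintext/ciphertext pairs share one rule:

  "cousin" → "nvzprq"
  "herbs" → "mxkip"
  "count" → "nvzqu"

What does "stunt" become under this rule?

Each letter's alphabet position (a=0..z=25) is mapped through 5·x+3 mod 26 — an affine cipher.
For stunt: s(18)→5·18+3≡15=p; t(19)→5·19+3≡20=u; u(20)→5·20+3≡25=z; n(13)→5·13+3≡16=q; t(19)→5·19+3≡20=u (all mod 26).

puzqu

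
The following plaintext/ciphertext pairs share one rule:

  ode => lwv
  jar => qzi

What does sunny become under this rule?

Each pair mirrors across the alphabet (o↔l, d↔w, e↔v): positions sum to 25. Each letter is replaced by its mirror in the alphabet: a↔z, b↔y, c↔x, and so on (the Atbash cipher).
For sunny: s↔h, u↔f, n↔m, n↔m, y↔b.

hfmmb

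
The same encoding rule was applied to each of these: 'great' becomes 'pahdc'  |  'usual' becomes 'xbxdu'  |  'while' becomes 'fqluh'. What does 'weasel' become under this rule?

The shift depends on letter class: consonant g→p is +9, but vowel e→h is +3. Two shifts are in play — +3 for a/e/i/o/u, +9 for every other letter.
For weasel: w(cons)+9=f, e(vowel)+3=h, a(vowel)+3=d, s(cons)+9=b, e(vowel)+3=h, l(cons)+9=u.

fhdbhu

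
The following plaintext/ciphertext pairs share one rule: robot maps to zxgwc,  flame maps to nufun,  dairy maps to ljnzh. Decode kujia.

clear

It's a Vigenère-style cipher with numeric key [8,9,5]: position i shifts by key[i mod 3].
Decoding kujia: k−8=c, u−9=l, j−5=e, i−8=a, a−9=r.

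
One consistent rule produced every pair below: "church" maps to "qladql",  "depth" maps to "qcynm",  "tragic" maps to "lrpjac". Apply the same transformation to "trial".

The output letters match the input read backwards, each shifted +9: church reversed is hcruhc. Read the word backwards and shift each letter +9.
Applying it to trial: reverse → lairt; then shift: l+9=u, a+9=j, i+9=r, r+9=a, t+9=c.

ujrac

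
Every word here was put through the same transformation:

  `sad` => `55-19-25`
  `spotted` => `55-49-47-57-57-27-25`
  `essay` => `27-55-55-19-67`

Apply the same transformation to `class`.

s(#19)→55 and a(#1)→19: differences scale by 2, so n = 2·pos + 17. The formula is n = 2×(alphabet index, a=1) + 17.
For class: c=3→23, l=12→41, a=1→19, s=19→55, s=19→55.

23-41-19-55-55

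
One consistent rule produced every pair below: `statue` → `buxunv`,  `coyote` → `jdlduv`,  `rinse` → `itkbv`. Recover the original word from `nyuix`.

ultra

s(18)→b(1) and t(19)→u(20) fit y≡19x+23 (mod 26); the inverse of 19 mod 26 is 11. Each letter's alphabet position (a=0..z=25) is mapped through 19·x+23 mod 26 — an affine cipher.
Undoing it on nyuix: n(13)→11·(13−23)≡20=u; y(24)→11·(24−23)≡11=l; u(20)→11·(20−23)≡19=t; i(8)→11·(8−23)≡17=r; x(23)→11·(23−23)≡0=a (all mod 26).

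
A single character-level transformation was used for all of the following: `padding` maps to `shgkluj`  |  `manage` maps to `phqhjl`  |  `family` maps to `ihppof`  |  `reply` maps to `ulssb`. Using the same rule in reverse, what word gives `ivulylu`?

Shifts by position in padding: pos 0: p→s (+3), pos 1: a→h (+7), pos 2: d→g (+3), pos 3: d→k (+7) — repeating every 2. The shifts repeat in a cycle of length 2: positions 0,1,… shift by +3, +7, then the pattern repeats.
Reversing it on ivulylu: i−3=f, v−7=o, u−3=r, l−7=e, y−3=v, l−7=e, u−3=r.

forever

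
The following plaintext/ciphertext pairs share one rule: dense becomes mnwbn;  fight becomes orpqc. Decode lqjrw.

Compare letters: d→m is +9, e→n is +9, n→w is +9 — a constant shift. It's a constant shift of +9 (ROT9).
Reversing it on lqjrw: l−9=c, q−9=h, j−9=a, r−9=i, w−9=n.

chain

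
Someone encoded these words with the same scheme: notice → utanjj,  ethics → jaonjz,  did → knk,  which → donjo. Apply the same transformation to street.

The rule splits by letter class: vowels +5, consonants +7.
For street: s(cons)+7=z, t(cons)+7=a, r(cons)+7=y, e(vowel)+5=j, e(vowel)+5=j, t(cons)+7=a.

zayjja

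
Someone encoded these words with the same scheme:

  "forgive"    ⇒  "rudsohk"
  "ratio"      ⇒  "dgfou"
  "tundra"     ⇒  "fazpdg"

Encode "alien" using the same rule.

The shift depends on letter class: consonant f→r is +12, but vowel o→u is +6. Two shifts are in play — +6 for a/e/i/o/u, +12 for every other letter.
Applying it to alien: a(vowel)+6=g, l(cons)+12=x, i(vowel)+6=o, e(vowel)+6=k, n(cons)+12=z.

gxokz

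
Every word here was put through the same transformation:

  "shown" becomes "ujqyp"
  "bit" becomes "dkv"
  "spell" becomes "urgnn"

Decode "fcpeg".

dance

It's a constant shift of +2 (ROT2).
Decoding fcpeg: f−2=d, c−2=a, p−2=n, e−2=c, g−2=e.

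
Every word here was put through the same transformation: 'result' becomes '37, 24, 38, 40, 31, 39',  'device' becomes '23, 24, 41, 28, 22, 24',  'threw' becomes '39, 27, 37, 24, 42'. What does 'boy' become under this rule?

21, 34, 44

r is letter #18 and maps to 37: an offset of 19. Letters become their 1-based position plus 19 (so a→20, b→21, …).
On boy: b=2→21, o=15→34, y=25→44.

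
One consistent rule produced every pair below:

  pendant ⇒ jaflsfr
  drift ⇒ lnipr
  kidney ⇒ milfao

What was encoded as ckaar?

sweet

Each letter's alphabet position (a=0..z=25) is mapped through 15·x+18 mod 26 — an affine cipher.
Reversing it on ckaar: c(2)→7·(2−18)≡18=s; k(10)→7·(10−18)≡22=w; a(0)→7·(0−18)≡4=e; a(0)→7·(0−18)≡4=e; r(17)→7·(17−18)≡19=t (all mod 26).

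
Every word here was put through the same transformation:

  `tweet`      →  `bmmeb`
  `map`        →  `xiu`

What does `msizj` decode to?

The output letters match the input read backwards, each shifted +8: tweet reversed is teewt. The word is reversed, then every letter is shifted forward by 8.
Reversing it on msizj: shift back: m−8=e, s−8=k, i−8=a, z−8=r, j−8=b → ekarb; then reverse → brake.

brake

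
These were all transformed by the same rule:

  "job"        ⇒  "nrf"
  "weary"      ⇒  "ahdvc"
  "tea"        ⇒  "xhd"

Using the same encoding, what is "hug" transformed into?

Two shifts are in play — +3 for a/e/i/o/u, +4 for every other letter.
Applying it to hug: h(cons)+4=l, u(vowel)+3=x, g(cons)+4=k.

lxk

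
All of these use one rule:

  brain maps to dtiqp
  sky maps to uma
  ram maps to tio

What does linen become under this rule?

The shift depends on letter class: consonant b→d is +2, but vowel a→i is +8. Two shifts are in play — +8 for a/e/i/o/u, +2 for every other letter.
For linen: l(cons)+2=n, i(vowel)+8=q, n(cons)+2=p, e(vowel)+8=m, n(cons)+2=p.

nqpmp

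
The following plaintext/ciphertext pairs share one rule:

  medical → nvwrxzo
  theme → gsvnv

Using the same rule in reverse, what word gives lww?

Each pair mirrors across the alphabet (m↔n, e↔v, d↔w): positions sum to 25. Letters are reflected about the middle of the alphabet (position → 25−position): Atbash.
Undoing it on lww: l↔o, w↔d, w↔d.

odd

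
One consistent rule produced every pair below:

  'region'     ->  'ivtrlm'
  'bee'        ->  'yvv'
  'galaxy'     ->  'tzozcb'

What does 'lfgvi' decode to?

outer

Each pair mirrors across the alphabet (r↔i, e↔v, g↔t): positions sum to 25. Each letter is replaced by its mirror in the alphabet: a↔z, b↔y, c↔x, and so on (the Atbash cipher).
Undoing it on lfgvi: l↔o, f↔u, g↔t, v↔e, i↔r.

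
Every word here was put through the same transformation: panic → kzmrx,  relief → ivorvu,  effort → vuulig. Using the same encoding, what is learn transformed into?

Letters are reflected about the middle of the alphabet (position → 25−position): Atbash.
For learn: l↔o, e↔v, a↔z, r↔i, n↔m.

ovzim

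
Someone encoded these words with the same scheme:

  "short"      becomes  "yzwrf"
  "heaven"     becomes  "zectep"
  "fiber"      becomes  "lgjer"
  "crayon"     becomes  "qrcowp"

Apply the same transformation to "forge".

lwrse

s(18)→y(24) and h(7)→z(25) fit y≡7x+2 (mod 26); the inverse of 7 mod 26 is 15. Treating letters as 0–25, the rule is x ↦ 7x + 2 (mod 26).
For forge: f(5)→7·5+2≡11=l; o(14)→7·14+2≡22=w; r(17)→7·17+2≡17=r; g(6)→7·6+2≡18=s; e(4)→7·4+2≡4=e (all mod 26).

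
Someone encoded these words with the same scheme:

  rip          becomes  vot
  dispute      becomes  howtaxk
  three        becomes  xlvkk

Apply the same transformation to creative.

gvkgxozk

Two shifts are in play — +6 for a/e/i/o/u, +4 for every other letter.
For creative: c(cons)+4=g, r(cons)+4=v, e(vowel)+6=k, a(vowel)+6=g, t(cons)+4=x, i(vowel)+6=o, v(cons)+4=z, e(vowel)+6=k.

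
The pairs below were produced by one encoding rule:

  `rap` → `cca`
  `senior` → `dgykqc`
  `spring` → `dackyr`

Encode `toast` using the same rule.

eqcde

Vowels shift forward by 2 and consonants shift forward by 11.
On toast: t(cons)+11=e, o(vowel)+2=q, a(vowel)+2=c, s(cons)+11=d, t(cons)+11=e.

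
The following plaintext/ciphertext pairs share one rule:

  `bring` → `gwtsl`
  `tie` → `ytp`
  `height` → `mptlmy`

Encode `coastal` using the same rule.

hzlxylq

The shift depends on letter class: consonant b→g is +5, but vowel i→t is +11. Vowels shift forward by 11 and consonants shift forward by 5.
On coastal: c(cons)+5=h, o(vowel)+11=z, a(vowel)+11=l, s(cons)+5=x, t(cons)+5=y, a(vowel)+11=l, l(cons)+5=q.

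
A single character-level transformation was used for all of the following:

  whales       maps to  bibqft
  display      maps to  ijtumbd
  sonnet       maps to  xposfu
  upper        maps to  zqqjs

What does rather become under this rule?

The shifts repeat in a cycle of length 3: positions 0,1,… shift by +5, +1, +1, then the pattern repeats.
Applying it to rather: r+5=w, a+1=b, t+1=u, h+5=m, e+1=f, r+1=s.

wbumfs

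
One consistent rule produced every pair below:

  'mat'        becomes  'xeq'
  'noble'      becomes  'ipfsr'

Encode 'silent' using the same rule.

The word is reversed, then every letter is shifted forward by 4.
For silent: reverse → tnelis; then shift: t+4=x, n+4=r, e+4=i, l+4=p, i+4=m, s+4=w.

xripmw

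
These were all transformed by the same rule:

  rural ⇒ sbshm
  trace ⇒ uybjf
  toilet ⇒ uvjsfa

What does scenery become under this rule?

tjfufyz

Shifts by position in rural: pos 0: r→s (+1), pos 1: u→b (+7), pos 2: r→s (+1), pos 3: a→h (+7) — repeating every 2. The shifts repeat in a cycle of length 2: positions 0,1,… shift by +1, +7, then the pattern repeats.
For scenery: s+1=t, c+7=j, e+1=f, n+7=u, e+1=f, r+7=y, y+1=z.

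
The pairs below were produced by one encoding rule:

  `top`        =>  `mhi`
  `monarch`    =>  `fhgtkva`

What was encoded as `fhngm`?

Compare letters: t→m is +19, o→h is +19, p→i is +19 — a constant shift. This is a Caesar cipher with shift 19.
Undoing it on fhngm: f−19=m, h−19=o, n−19=u, g−19=n, m−19=t.

mount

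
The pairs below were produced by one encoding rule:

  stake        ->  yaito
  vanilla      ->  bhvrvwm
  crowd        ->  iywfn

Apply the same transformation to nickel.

tpktow

In stake: s→y is +6, t→a is +7, a→i is +8, k→t is +9 — the shift increases by 1 each position. The shift increases by 1 at each position, starting from +6: 6, 7, 8, ….
For nickel: n+6=t, i+7=p, c+8=k, k+9=t, e+10=o, l+11=w.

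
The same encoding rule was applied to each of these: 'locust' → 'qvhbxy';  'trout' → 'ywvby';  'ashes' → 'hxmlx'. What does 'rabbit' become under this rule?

whggpy

The shift depends on letter class: consonant l→q is +5, but vowel o→v is +7. Two shifts are in play — +7 for a/e/i/o/u, +5 for every other letter.
Applying it to rabbit: r(cons)+5=w, a(vowel)+7=h, b(cons)+5=g, b(cons)+5=g, i(vowel)+7=p, t(cons)+5=y.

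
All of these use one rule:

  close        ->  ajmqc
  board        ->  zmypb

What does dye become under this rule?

bwc

Compare letters: c→a is +24, l→j is +24, o→m is +24 — a constant shift. It's a constant shift of +24 (ROT24).
On dye: d+24=b, y+24=w, e+24=c.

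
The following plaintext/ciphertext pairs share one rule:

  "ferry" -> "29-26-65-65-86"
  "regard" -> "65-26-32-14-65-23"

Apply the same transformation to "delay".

23-26-47-14-86

Each letter becomes 3×(its alphabet position, a=1..z=26) + 11.
For delay: d=4→23, e=5→26, l=12→47, a=1→14, y=25→86.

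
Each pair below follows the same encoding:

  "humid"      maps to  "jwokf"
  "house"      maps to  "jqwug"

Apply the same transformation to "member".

ogodgt

Compare letters: h→j is +2, u→w is +2, m→o is +2 — a constant shift. Every letter moves 2 places later in the alphabet, wrapping around z→a.
For member: m+2=o, e+2=g, m+2=o, b+2=d, e+2=g, r+2=t.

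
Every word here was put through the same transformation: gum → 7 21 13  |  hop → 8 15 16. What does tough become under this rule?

g is letter #7 and maps to 7: an offset of 0. Each letter is replaced by its alphabet position (a=1, b=2, …, z=26).
Applying it to tough: t=20→20, o=15→15, u=21→21, g=7→7, h=8→8.

20 15 21 7 8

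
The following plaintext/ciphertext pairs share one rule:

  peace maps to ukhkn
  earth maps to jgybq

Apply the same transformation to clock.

hrvkt

In peace: p→u is +5, e→k is +6, a→h is +7, c→k is +8 — the shift increases by 1 each position. The shift increases by 1 at each position, starting from +5: 5, 6, 7, ….
For clock: c+5=h, l+6=r, o+7=v, c+8=k, k+9=t.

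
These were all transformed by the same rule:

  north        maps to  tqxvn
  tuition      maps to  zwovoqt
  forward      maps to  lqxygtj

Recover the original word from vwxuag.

pursue

Shifts by position in north: pos 0: n→t (+6), pos 1: o→q (+2), pos 2: r→x (+6), pos 3: t→v (+2) — repeating every 2. A repeating key of period 2 is used — shifts +6, +2 over and over.
Reversing it on vwxuag: v−6=p, w−2=u, x−6=r, u−2=s, a−6=u, g−2=e.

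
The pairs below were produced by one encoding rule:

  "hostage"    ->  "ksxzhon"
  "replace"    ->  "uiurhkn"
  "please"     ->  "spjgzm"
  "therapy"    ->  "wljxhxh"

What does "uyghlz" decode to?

rubber

In hostage: h→k is +3, o→s is +4, s→x is +5, t→z is +6 — the shift increases by 1 each position. Each letter shifts forward by (position + 3), i.e. 3, 4, 5, … — the shift grows by one for each successive letter.
Undoing it on uyghlz: u−3=r, y−4=u, g−5=b, h−6=b, l−7=e, z−8=r.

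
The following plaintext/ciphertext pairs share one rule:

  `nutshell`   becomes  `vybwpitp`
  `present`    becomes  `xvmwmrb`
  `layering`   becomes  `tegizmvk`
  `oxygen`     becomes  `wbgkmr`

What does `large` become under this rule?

tezkm

Shifts by position in nutshell: pos 0: n→v (+8), pos 1: u→y (+4), pos 2: t→b (+8), pos 3: s→w (+4) — repeating every 2. It's a Vigenère-style cipher with numeric key [8,4]: position i shifts by key[i mod 2].
Applying it to large: l+8=t, a+4=e, r+8=z, g+4=k, e+8=m.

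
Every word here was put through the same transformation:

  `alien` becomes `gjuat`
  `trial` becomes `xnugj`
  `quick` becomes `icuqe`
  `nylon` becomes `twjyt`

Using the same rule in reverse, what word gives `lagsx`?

beast

Each letter's alphabet position (a=0..z=25) is mapped through 5·x+6 mod 26 — an affine cipher.
Undoing it on lagsx: l(11)→21·(11−6)≡1=b; a(0)→21·(0−6)≡4=e; g(6)→21·(6−6)≡0=a; s(18)→21·(18−6)≡18=s; x(23)→21·(23−6)≡19=t (all mod 26).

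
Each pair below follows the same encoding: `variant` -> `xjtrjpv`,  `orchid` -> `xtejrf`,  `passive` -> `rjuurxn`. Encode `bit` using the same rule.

drv

Two shifts are in play — +9 for a/e/i/o/u, +2 for every other letter.
On bit: b(cons)+2=d, i(vowel)+9=r, t(cons)+2=v.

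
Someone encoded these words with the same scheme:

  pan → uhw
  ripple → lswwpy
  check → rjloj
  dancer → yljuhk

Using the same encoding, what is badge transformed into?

lnkhi

The output letters match the input read backwards, each shifted +7: pan reversed is nap. Read the word backwards and shift each letter +7.
Applying it to badge: reverse → egdab; then shift: e+7=l, g+7=n, d+7=k, a+7=h, b+7=i.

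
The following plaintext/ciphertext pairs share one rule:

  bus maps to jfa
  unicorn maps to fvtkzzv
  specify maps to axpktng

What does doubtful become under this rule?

Vowels shift forward by 11 and consonants shift forward by 8.
For doubtful: d(cons)+8=l, o(vowel)+11=z, u(vowel)+11=f, b(cons)+8=j, t(cons)+8=b, f(cons)+8=n, u(vowel)+11=f, l(cons)+8=t.

lzfjbnft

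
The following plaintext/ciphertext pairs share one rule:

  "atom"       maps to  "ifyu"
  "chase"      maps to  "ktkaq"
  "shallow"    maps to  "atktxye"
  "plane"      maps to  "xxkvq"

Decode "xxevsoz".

The shifts repeat in a cycle of length 3: positions 0,1,… shift by +8, +12, +10, then the pattern repeats.
Decoding xxevsoz: x−8=p, x−12=l, e−10=u, v−8=n, s−12=g, o−10=e, z−8=r.

plunger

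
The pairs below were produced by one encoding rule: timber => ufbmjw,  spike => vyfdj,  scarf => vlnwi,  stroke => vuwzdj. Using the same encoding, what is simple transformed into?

vfbycj

This is an affine cipher: with a=0,…,z=25, each position x becomes (25x+13) mod 26.
On simple: s(18)→25·18+13≡21=v; i(8)→25·8+13≡5=f; m(12)→25·12+13≡1=b; p(15)→25·15+13≡24=y; l(11)→25·11+13≡2=c; e(4)→25·4+13≡9=j (all mod 26).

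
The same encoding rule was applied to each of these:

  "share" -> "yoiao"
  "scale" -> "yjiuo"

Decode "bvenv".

vowel

In share: s→y is +6, h→o is +7, a→i is +8, r→a is +9 — the shift increases by 1 each position. Letter i (0-indexed) is shifted by i+6, so successive shifts are 6, 7, 8, ….
Reversing it on bvenv: b−6=v, v−7=o, e−8=w, n−9=e, v−10=l.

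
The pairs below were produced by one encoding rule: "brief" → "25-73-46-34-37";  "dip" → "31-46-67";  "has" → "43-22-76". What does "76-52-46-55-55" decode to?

Each letter becomes 3×(its alphabet position, a=1..z=26) + 19.
Undoing it on 76-52-46-55-55: 76→(76−19)÷3=19=s, 52→(52−19)÷3=11=k, 46→(46−19)÷3=9=i, 55→(55−19)÷3=12=l, 55→(55−19)÷3=12=l.

skill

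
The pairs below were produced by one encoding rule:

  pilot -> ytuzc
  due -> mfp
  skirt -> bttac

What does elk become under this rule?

put

Vowels shift forward by 11 and consonants shift forward by 9.
Applying it to elk: e(vowel)+11=p, l(cons)+9=u, k(cons)+9=t.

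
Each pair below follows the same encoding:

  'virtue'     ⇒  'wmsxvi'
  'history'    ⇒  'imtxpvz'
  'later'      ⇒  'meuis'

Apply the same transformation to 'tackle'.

uedomi

Shifts by position in virtue: pos 0: v→w (+1), pos 1: i→m (+4), pos 2: r→s (+1), pos 3: t→x (+4) — repeating every 2. A repeating key of period 2 is used — shifts +1, +4 over and over.
Applying it to tackle: t+1=u, a+4=e, c+1=d, k+4=o, l+1=m, e+4=i.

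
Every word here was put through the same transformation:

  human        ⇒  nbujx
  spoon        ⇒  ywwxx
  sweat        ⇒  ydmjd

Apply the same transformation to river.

xpdnb

In human: h→n is +6, u→b is +7, m→u is +8, a→j is +9 — the shift increases by 1 each position. Each letter shifts forward by (position + 6), i.e. 6, 7, 8, … — the shift grows by one for each successive letter.
On river: r+6=x, i+7=p, v+8=d, e+9=n, r+10=b.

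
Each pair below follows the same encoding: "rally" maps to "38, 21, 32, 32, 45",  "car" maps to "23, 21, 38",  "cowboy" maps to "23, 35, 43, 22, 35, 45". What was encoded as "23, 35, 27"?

cog

r is letter #18 and maps to 38: an offset of 20. Letters become their 1-based position plus 20 (so a→21, b→22, …).
Reversing it on 23, 35, 27: 23→(23−20)÷1=3=c, 35→(35−20)÷1=15=o, 27→(27−20)÷1=7=g.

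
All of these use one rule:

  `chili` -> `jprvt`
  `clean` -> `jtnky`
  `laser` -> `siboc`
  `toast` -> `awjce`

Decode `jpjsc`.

Each letter shifts forward by (position + 7), i.e. 7, 8, 9, … — the shift grows by one for each successive letter.
Decoding jpjsc: j−7=c, p−8=h, j−9=a, s−10=i, c−11=r.

chair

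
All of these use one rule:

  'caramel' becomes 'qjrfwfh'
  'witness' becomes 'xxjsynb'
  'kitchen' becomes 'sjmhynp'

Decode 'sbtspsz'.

unknown

The output letters match the input read backwards, each shifted +5: caramel reversed is lemarac. Read the word backwards and shift each letter +5.
Reversing it on sbtspsz: shift back: s−5=n, b−5=w, t−5=o, s−5=n, p−5=k, s−5=n, z−5=u → nwonknu; then reverse → unknown.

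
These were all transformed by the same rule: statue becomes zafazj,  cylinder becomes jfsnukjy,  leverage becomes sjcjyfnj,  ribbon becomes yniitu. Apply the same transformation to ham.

The shift depends on letter class: consonant s→z is +7, but vowel a→f is +5. Vowels shift forward by 5 and consonants shift forward by 7.
Applying it to ham: h(cons)+7=o, a(vowel)+5=f, m(cons)+7=t.

oft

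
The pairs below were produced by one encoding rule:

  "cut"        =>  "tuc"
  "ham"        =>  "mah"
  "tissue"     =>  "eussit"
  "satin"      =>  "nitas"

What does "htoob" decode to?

The output letters match the input read backwards: cut reversed is tuc. It's just the letters in reverse order.
Reversing it on htoob: then reverse → booth.

booth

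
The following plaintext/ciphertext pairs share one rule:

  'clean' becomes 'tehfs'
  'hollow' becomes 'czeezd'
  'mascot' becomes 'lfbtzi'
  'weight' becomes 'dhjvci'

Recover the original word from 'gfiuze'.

c(2)→t(19) and l(11)→e(4) fit y≡7x+5 (mod 26); the inverse of 7 mod 26 is 15. This is an affine cipher: with a=0,…,z=25, each position x becomes (7x+5) mod 26.
Undoing it on gfiuze: g(6)→15·(6−5)≡15=p; f(5)→15·(5−5)≡0=a; i(8)→15·(8−5)≡19=t; u(20)→15·(20−5)≡17=r; z(25)→15·(25−5)≡14=o; e(4)→15·(4−5)≡11=l (all mod 26).

patrol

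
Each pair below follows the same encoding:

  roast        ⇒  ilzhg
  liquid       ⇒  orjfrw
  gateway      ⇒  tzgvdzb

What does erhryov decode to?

visible

Each pair mirrors across the alphabet (r↔i, o↔l, a↔z): positions sum to 25. Each letter is replaced by its mirror in the alphabet: a↔z, b↔y, c↔x, and so on (the Atbash cipher).
Reversing it on erhryov: e↔v, r↔i, h↔s, r↔i, y↔b, o↔l, v↔e.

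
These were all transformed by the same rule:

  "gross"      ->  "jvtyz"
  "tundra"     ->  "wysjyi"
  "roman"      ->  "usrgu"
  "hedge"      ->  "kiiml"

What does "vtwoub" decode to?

In gross: g→j is +3, r→v is +4, o→t is +5, s→y is +6 — the shift increases by 1 each position. Letter i (0-indexed) is shifted by i+3, so successive shifts are 3, 4, 5, ….
Decoding vtwoub: v−3=s, t−4=p, w−5=r, o−6=i, u−7=n, b−8=t.

sprint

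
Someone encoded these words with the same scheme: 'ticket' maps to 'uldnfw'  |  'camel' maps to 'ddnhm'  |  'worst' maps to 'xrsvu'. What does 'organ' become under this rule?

Shifts by position in ticket: pos 0: t→u (+1), pos 1: i→l (+3), pos 2: c→d (+1), pos 3: k→n (+3) — repeating every 2. It's a Vigenère-style cipher with numeric key [1,3]: position i shifts by key[i mod 2].
For organ: o+1=p, r+3=u, g+1=h, a+3=d, n+1=o.

puhdo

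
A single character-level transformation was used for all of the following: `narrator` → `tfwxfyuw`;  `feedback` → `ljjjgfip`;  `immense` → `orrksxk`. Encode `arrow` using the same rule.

Shifts by position in narrator: pos 0: n→t (+6), pos 1: a→f (+5), pos 2: r→w (+5), pos 3: r→x (+6), pos 4: a→f (+5), pos 5: t→y (+5) — repeating every 3. A repeating key of period 3 is used — shifts +6, +5, +5 over and over.
On arrow: a+6=g, r+5=w, r+5=w, o+6=u, w+5=b.

gwwub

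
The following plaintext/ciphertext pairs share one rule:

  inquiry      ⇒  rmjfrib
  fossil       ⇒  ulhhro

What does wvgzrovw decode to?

Each pair mirrors across the alphabet (i↔r, n↔m, q↔j): positions sum to 25. Each letter is replaced by its mirror in the alphabet: a↔z, b↔y, c↔x, and so on (the Atbash cipher).
Undoing it on wvgzrovw: w↔d, v↔e, g↔t, z↔a, r↔i, o↔l, v↔e, w↔d.

detailed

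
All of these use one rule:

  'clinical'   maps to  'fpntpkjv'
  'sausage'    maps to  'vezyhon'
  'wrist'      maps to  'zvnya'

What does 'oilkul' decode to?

In clinical: c→f is +3, l→p is +4, i→n is +5, n→t is +6 — the shift increases by 1 each position. The shift increases by 1 at each position, starting from +3: 3, 4, 5, ….
Undoing it on oilkul: o−3=l, i−4=e, l−5=g, k−6=e, u−7=n, l−8=d.

legend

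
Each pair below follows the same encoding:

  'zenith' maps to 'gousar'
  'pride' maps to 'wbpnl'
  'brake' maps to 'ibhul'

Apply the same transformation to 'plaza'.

wvhjh

Shifts by position in zenith: pos 0: z→g (+7), pos 1: e→o (+10), pos 2: n→u (+7), pos 3: i→s (+10) — repeating every 2. It's a Vigenère-style cipher with numeric key [7,10]: position i shifts by key[i mod 2].
For plaza: p+7=w, l+10=v, a+7=h, z+10=j, a+7=h.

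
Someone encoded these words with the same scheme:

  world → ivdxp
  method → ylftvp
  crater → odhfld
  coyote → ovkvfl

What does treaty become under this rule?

fdlhfk

Vowels shift forward by 7 and consonants shift forward by 12.
For treaty: t(cons)+12=f, r(cons)+12=d, e(vowel)+7=l, a(vowel)+7=h, t(cons)+12=f, y(cons)+12=k.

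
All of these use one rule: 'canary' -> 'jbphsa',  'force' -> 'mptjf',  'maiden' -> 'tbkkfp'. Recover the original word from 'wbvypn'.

A repeating key of period 3 is used — shifts +7, +1, +2 over and over.
Decoding wbvypn: w−7=p, b−1=a, v−2=t, y−7=r, p−1=o, n−2=l.

patrol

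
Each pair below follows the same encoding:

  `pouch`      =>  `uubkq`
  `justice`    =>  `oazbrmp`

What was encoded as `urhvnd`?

In pouch: p→u is +5, o→u is +6, u→b is +7, c→k is +8 — the shift increases by 1 each position. The shift increases by 1 at each position, starting from +5: 5, 6, 7, ….
Reversing it on urhvnd: u−5=p, r−6=l, h−7=a, v−8=n, n−9=e, d−10=t.

planet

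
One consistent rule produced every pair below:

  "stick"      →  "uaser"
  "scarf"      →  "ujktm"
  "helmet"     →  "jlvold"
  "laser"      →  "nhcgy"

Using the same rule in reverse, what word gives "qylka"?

It's a Vigenère-style cipher with numeric key [2,7,10]: position i shifts by key[i mod 3].
Reversing it on qylka: q−2=o, y−7=r, l−10=b, k−2=i, a−7=t.

orbit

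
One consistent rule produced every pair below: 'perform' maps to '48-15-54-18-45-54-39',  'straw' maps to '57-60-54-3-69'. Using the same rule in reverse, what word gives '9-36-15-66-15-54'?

clever

p(#16)→48 and e(#5)→15: differences scale by 3, so n = 3·pos + 0. With a=1..z=26, the number is 3·pos.
Decoding 9-36-15-66-15-54: 9→(9−0)÷3=3=c, 36→(36−0)÷3=12=l, 15→(15−0)÷3=5=e, 66→(66−0)÷3=22=v, 15→(15−0)÷3=5=e, 54→(54−0)÷3=18=r.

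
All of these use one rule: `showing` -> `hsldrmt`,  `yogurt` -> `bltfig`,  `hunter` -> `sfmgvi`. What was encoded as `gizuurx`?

Each pair mirrors across the alphabet (s↔h, h↔s, o↔l): positions sum to 25. Letters are reflected about the middle of the alphabet (position → 25−position): Atbash.
Undoing it on gizuurx: g↔t, i↔r, z↔a, u↔f, u↔f, r↔i, x↔c.

traffic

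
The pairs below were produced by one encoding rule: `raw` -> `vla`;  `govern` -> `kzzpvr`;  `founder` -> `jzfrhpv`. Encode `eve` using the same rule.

The shift depends on letter class: consonant r→v is +4, but vowel a→l is +11. The rule splits by letter class: vowels +11, consonants +4.
Applying it to eve: e(vowel)+11=p, v(cons)+4=z, e(vowel)+11=p.

pzp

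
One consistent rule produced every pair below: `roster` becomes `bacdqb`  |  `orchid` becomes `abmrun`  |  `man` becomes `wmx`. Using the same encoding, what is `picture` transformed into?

The shift depends on letter class: consonant r→b is +10, but vowel o→a is +12. Vowels shift forward by 12 and consonants shift forward by 10.
Applying it to picture: p(cons)+10=z, i(vowel)+12=u, c(cons)+10=m, t(cons)+10=d, u(vowel)+12=g, r(cons)+10=b, e(vowel)+12=q.

zumdgbq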